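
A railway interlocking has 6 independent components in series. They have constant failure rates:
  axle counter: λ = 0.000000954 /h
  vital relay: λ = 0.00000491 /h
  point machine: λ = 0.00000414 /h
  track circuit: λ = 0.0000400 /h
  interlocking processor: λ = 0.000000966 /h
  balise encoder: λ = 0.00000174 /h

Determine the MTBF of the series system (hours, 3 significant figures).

19000

Series of exponential components: λ_sys = Σ λ_i
λ_sys = 0.000000954 + 0.00000491 + 0.00000414 + 0.0000400 + 0.000000966 + 0.00000174 = 5.2710e-05 /h
MTBF = 1 / λ_sys = 19000 h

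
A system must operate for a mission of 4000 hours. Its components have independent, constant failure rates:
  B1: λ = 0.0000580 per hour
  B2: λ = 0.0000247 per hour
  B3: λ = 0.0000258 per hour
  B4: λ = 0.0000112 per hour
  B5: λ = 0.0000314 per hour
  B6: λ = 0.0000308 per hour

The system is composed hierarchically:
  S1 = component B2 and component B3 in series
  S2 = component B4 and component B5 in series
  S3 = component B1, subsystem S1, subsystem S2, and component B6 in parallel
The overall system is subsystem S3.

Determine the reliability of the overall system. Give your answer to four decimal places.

0.9993

R(B1) = exp(−0.0000580 × 4000) = 0.792946
R(B2) = exp(−0.0000247 × 4000) = 0.905924
R(B3) = exp(−0.0000258 × 4000) = 0.901947
R(B4) = exp(−0.0000112 × 4000) = 0.956189
R(B5) = exp(−0.0000314 × 4000) = 0.881968
R(B6) = exp(−0.0000308 × 4000) = 0.884087
Series (B2 and B3): 0.905924 × 0.901947 = 0.817095
Series (B4 and B5): 0.956189 × 0.881968 = 0.843328
Parallel (B1, [0.817095], [0.843328], and B6): 1 − (1 − 0.792946)(1 − 0.817095)(1 − 0.843328)(1 − 0.884087) = 0.9993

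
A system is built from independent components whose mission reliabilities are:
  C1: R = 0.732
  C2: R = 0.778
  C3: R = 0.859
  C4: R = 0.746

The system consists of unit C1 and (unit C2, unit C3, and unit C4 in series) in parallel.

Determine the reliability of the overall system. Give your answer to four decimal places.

Series (C2, C3, and C4): 0.778000 × 0.859000 × 0.746000 = 0.498553
Parallel (C1 and [0.498553]): 1 − (1 − 0.732000)(1 − 0.498553) = 0.8656

0.8656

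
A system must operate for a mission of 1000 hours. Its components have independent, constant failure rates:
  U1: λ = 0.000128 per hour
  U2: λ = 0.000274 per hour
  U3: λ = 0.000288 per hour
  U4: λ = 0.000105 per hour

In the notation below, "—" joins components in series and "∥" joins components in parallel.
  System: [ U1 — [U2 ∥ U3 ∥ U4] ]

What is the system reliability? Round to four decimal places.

R(U1) = exp(−0.000128 × 1000) = 0.879853
R(U2) = exp(−0.000274 × 1000) = 0.760332
R(U3) = exp(−0.000288 × 1000) = 0.749762
R(U4) = exp(−0.000105 × 1000) = 0.900325
Parallel (U2, U3, and U4): 1 − (1 − 0.760332)(1 − 0.749762)(1 − 0.900325) = 0.994022
Series (U1 and [0.994022]): 0.879853 × 0.994022 = 0.8746

0.8746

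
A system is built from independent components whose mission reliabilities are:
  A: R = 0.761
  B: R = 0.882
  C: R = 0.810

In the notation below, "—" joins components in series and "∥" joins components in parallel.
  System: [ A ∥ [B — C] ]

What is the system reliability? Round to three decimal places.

0.932

Series (B and C): 0.88200 × 0.81000 = 0.71442
Parallel (A and [0.71442]): 1 − (1 − 0.76100)(1 − 0.71442) = 0.932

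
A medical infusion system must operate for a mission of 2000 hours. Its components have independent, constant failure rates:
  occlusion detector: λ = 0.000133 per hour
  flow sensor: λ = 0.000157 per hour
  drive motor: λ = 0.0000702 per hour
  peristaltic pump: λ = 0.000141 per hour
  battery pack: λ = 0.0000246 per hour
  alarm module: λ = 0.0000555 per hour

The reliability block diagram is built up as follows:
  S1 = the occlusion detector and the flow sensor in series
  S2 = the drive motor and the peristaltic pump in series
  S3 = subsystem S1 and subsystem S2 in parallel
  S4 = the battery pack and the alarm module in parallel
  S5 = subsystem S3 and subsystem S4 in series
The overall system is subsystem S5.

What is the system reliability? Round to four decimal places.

R(occlusion detector) = exp(−0.000133 × 2000) = 0.766439
R(flow sensor) = exp(−0.000157 × 2000) = 0.730519
R(drive motor) = exp(−0.0000702 × 2000) = 0.869011
R(peristaltic pump) = exp(−0.000141 × 2000) = 0.754274
R(battery pack) = exp(−0.0000246 × 2000) = 0.951991
R(alarm module) = exp(−0.0000555 × 2000) = 0.894939
Series (occlusion detector and flow sensor): 0.766439 × 0.730519 = 0.559898
Series (drive motor and peristaltic pump): 0.869011 × 0.754274 = 0.655472
Parallel ([0.559898] and [0.655472]): 1 − (1 − 0.559898)(1 − 0.655472) = 0.848373
Parallel (battery pack and alarm module): 1 − (1 − 0.951991)(1 − 0.894939) = 0.994956
Series ([0.848373] and [0.994956]): 0.848373 × 0.994956 = 0.8441

0.8441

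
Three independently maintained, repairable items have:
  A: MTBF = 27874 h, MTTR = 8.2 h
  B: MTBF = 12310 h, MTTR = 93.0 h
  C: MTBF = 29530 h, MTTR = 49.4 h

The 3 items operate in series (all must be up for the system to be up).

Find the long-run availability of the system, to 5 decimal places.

0.99055

A(A) = MTBF/(MTBF+MTTR) = 27874/(27874+8.2) = 0.999706
A(B) = MTBF/(MTBF+MTTR) = 12310/(12310+93.0) = 0.992502
A(C) = MTBF/(MTBF+MTTR) = 29530/(29530+49.4) = 0.998330
Series availability: 0.999706 × 0.992502 × 0.998330 = 0.99055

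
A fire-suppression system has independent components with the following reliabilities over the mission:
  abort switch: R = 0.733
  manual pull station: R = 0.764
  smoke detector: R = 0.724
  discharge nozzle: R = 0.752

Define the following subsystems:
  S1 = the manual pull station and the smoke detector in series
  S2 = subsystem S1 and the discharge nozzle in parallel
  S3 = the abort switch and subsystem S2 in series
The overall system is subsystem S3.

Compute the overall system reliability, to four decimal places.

0.6518

Series (manual pull station and smoke detector): 0.764000 × 0.724000 = 0.553136
Parallel ([0.553136] and discharge nozzle): 1 − (1 − 0.553136)(1 − 0.752000) = 0.889178
Series (abort switch and [0.889178]): 0.733000 × 0.889178 = 0.6518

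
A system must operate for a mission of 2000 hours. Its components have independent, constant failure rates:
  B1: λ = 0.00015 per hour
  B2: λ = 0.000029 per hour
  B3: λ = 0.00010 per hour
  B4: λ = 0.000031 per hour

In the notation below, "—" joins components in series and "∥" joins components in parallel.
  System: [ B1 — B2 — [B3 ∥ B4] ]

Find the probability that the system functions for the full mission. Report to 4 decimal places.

0.6915

R(B1) = exp(−0.00015 × 2000) = 0.740818
R(B2) = exp(−0.000029 × 2000) = 0.943650
R(B3) = exp(−0.00010 × 2000) = 0.818731
R(B4) = exp(−0.000031 × 2000) = 0.939883
Parallel (B3 and B4): 1 − (1 − 0.818731)(1 − 0.939883) = 0.989103
Series (B1, B2, and [0.989103]): 0.740818 × 0.943650 × 0.989103 = 0.6915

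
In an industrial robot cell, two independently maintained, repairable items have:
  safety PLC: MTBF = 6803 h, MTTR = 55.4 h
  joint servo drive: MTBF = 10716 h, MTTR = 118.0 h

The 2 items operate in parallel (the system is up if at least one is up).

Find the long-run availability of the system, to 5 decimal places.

0.99991

A(safety PLC) = MTBF/(MTBF+MTTR) = 6803/(6803+55.4) = 0.991922
A(joint servo drive) = MTBF/(MTBF+MTTR) = 10716/(10716+118.0) = 0.989108
Parallel availability: 1 − (1 − 0.991922)(1 − 0.989108) = 0.99991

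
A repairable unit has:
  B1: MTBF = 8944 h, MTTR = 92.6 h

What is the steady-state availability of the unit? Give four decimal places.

0.9898

A(B1) = MTBF/(MTBF+MTTR) = 8944/(8944+92.6) = 0.9898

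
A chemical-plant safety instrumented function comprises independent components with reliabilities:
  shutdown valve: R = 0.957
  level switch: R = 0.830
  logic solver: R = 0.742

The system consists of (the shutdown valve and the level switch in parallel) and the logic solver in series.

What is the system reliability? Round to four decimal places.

0.7366

Parallel (shutdown valve and level switch): 1 − (1 − 0.957000)(1 − 0.830000) = 0.992690
Series ([0.992690] and logic solver): 0.992690 × 0.742000 = 0.7366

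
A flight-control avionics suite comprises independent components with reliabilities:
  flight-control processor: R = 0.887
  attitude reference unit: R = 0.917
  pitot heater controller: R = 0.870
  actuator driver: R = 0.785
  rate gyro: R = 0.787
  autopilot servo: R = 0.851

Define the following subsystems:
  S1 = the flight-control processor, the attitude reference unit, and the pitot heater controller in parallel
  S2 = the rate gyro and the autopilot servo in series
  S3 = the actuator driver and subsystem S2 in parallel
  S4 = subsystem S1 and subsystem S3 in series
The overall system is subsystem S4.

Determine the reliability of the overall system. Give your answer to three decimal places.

0.928

Parallel (flight-control processor, attitude reference unit, and pitot heater controller): 1 − (1 − 0.88700)(1 − 0.91700)(1 − 0.87000) = 0.99878
Series (rate gyro and autopilot servo): 0.78700 × 0.85100 = 0.66974
Parallel (actuator driver and [0.66974]): 1 − (1 − 0.78500)(1 − 0.66974) = 0.92899
Series ([0.99878] and [0.92899]): 0.99878 × 0.92899 = 0.928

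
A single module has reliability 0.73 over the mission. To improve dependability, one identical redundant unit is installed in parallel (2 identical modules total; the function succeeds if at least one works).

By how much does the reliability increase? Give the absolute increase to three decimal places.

R_before = 0.73
R_after = 1 − (1 − 0.73)^2 = 0.927
ΔR = 0.927 − 0.73 = 0.197

0.197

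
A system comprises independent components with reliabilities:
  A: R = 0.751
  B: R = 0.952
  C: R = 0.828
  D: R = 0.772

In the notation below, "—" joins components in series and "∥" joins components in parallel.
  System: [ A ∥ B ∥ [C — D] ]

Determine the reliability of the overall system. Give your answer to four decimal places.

0.9957

Series (C and D): 0.828000 × 0.772000 = 0.639216
Parallel (A, B, and [0.639216]): 1 − (1 − 0.751000)(1 − 0.952000)(1 − 0.639216) = 0.9957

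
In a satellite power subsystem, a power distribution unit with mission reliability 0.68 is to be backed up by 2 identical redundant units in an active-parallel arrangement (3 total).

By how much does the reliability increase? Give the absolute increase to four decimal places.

0.2872

R_before = 0.68
R_after = 1 − (1 − 0.68)^3 = 0.9672
ΔR = 0.9672 − 0.68 = 0.2872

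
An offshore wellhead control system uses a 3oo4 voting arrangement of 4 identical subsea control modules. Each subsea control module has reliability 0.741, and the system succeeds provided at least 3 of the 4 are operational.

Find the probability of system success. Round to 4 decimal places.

0.7230

R = Σ_{i=3}^{4} C(4,i) p^i (1−p)^{4−i} with p = 0.741
C(4,3)·0.741^3·0.259^1 = 0.421516
C(4,4)·0.741^4·0.259^0 = 0.301490
Sum = 0.7230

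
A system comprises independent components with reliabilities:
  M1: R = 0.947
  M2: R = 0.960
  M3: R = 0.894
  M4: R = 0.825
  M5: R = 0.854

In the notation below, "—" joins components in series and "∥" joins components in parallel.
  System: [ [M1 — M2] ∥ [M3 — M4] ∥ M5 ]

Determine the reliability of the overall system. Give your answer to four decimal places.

0.9965

Series (M1 and M2): 0.947000 × 0.960000 = 0.909120
Series (M3 and M4): 0.894000 × 0.825000 = 0.737550
Parallel ([0.909120], [0.737550], and M5): 1 − (1 − 0.909120)(1 − 0.737550)(1 − 0.854000) = 0.9965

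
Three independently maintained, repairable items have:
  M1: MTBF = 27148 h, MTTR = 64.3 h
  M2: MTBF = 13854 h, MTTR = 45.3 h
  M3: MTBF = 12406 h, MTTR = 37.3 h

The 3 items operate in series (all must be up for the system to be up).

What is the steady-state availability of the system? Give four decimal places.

0.9914

A(M1) = MTBF/(MTBF+MTTR) = 27148/(27148+64.3) = 0.997637
A(M2) = MTBF/(MTBF+MTTR) = 13854/(13854+45.3) = 0.996741
A(M3) = MTBF/(MTBF+MTTR) = 12406/(12406+37.3) = 0.997002
Series availability: 0.997637 × 0.996741 × 0.997002 = 0.9914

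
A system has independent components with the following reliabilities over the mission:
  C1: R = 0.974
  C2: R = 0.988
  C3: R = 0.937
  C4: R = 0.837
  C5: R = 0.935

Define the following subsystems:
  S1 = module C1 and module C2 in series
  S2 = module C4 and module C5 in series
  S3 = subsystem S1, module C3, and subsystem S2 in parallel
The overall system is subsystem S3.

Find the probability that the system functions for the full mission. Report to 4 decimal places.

0.9995

Series (C1 and C2): 0.974000 × 0.988000 = 0.962312
Series (C4 and C5): 0.837000 × 0.935000 = 0.782595
Parallel ([0.962312], C3, and [0.782595]): 1 − (1 − 0.962312)(1 − 0.937000)(1 − 0.782595) = 0.9995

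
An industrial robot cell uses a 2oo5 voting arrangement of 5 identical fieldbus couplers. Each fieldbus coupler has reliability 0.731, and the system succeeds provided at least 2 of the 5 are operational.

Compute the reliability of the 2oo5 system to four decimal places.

R = Σ_{i=2}^{5} C(5,i) p^i (1−p)^{5−i} with p = 0.731
C(5,2)·0.731^2·0.269^3 = 0.104014
C(5,3)·0.731^3·0.269^2 = 0.282655
C(5,4)·0.731^4·0.269^1 = 0.384054
C(5,5)·0.731^5·0.269^0 = 0.208731
Sum = 0.9795

0.9795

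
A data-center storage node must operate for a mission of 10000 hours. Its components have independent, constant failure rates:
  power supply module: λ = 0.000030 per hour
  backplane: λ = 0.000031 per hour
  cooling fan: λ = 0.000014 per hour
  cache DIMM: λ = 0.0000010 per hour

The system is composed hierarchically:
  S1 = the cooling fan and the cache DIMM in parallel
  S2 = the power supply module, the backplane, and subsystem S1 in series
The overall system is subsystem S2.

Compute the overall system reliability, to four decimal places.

R(power supply module) = exp(−0.000030 × 10000) = 0.740818
R(backplane) = exp(−0.000031 × 10000) = 0.733447
R(cooling fan) = exp(−0.000014 × 10000) = 0.869358
R(cache DIMM) = exp(−0.0000010 × 10000) = 0.990050
Parallel (cooling fan and cache DIMM): 1 − (1 − 0.869358)(1 − 0.990050) = 0.998700
Series (power supply module, backplane, and [0.998700]): 0.740818 × 0.733447 × 0.998700 = 0.5426

0.5426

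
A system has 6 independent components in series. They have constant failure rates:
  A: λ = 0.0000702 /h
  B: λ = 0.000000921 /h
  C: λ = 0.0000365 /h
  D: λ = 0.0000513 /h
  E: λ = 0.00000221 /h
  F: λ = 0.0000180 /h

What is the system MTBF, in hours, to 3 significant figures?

5580

Series of exponential components: λ_sys = Σ λ_i
λ_sys = 0.0000702 + 0.000000921 + 0.0000365 + 0.0000513 + 0.00000221 + 0.0000180 = 1.7913e-04 /h
MTBF = 1 / λ_sys = 5580 h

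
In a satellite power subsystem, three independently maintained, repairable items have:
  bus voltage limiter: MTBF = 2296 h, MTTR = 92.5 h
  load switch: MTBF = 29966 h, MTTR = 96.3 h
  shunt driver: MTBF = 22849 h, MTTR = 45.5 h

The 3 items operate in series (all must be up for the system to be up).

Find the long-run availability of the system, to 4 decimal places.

0.9563

A(bus voltage limiter) = MTBF/(MTBF+MTTR) = 2296/(2296+92.5) = 0.961273
A(load switch) = MTBF/(MTBF+MTTR) = 29966/(29966+96.3) = 0.996797
A(shunt driver) = MTBF/(MTBF+MTTR) = 22849/(22849+45.5) = 0.998013
Series availability: 0.961273 × 0.996797 × 0.998013 = 0.9563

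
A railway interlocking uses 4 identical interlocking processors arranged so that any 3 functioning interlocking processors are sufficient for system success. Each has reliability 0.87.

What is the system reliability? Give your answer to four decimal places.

R = Σ_{i=3}^{4} C(4,i) p^i (1−p)^{4−i} with p = 0.87
C(4,3)·0.87^3·0.13^1 = 0.342422
C(4,4)·0.87^4·0.13^0 = 0.572898
Sum = 0.9153

0.9153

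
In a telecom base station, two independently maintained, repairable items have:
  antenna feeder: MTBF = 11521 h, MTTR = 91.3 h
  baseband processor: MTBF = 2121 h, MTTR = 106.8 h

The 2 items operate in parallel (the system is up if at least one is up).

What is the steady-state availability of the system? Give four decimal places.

0.9996

A(antenna feeder) = MTBF/(MTBF+MTTR) = 11521/(11521+91.3) = 0.992138
A(baseband processor) = MTBF/(MTBF+MTTR) = 2121/(2121+106.8) = 0.952060
Parallel availability: 1 − (1 − 0.992138)(1 − 0.952060) = 0.9996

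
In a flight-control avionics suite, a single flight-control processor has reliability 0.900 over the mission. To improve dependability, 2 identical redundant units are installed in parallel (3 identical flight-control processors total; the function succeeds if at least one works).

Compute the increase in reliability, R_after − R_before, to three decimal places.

R_before = 0.900
R_after = 1 − (1 − 0.900)^3 = 0.999
ΔR = 0.999 − 0.900 = 0.099

0.099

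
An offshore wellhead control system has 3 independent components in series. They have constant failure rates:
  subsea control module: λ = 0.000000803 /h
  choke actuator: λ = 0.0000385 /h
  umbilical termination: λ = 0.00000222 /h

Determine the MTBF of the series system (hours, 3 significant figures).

24100

Series of exponential components: λ_sys = Σ λ_i
λ_sys = 0.000000803 + 0.0000385 + 0.00000222 = 4.1523e-05 /h
MTBF = 1 / λ_sys = 24100 h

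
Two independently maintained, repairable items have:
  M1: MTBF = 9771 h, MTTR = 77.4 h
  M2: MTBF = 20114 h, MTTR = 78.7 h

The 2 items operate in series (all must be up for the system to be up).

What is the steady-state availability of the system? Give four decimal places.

A(M1) = MTBF/(MTBF+MTTR) = 9771/(9771+77.4) = 0.992141
A(M2) = MTBF/(MTBF+MTTR) = 20114/(20114+78.7) = 0.996103
Series availability: 0.992141 × 0.996103 = 0.9883

0.9883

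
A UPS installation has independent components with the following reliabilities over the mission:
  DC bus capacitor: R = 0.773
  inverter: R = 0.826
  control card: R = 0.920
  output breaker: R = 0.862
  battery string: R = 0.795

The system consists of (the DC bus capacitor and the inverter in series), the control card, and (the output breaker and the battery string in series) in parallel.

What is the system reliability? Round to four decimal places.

Series (DC bus capacitor and inverter): 0.773000 × 0.826000 = 0.638498
Series (output breaker and battery string): 0.862000 × 0.795000 = 0.685290
Parallel ([0.638498], control card, and [0.685290]): 1 − (1 − 0.638498)(1 − 0.920000)(1 − 0.685290) = 0.9909

0.9909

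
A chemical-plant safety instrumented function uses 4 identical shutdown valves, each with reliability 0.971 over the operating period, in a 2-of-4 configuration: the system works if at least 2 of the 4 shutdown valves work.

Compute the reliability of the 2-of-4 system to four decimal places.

R = Σ_{i=2}^{4} C(4,i) p^i (1−p)^{4−i} with p = 0.971
C(4,2)·0.971^2·0.029^2 = 0.004758
C(4,3)·0.971^3·0.029^1 = 0.106198
C(4,4)·0.971^4·0.029^0 = 0.888949
Sum = 0.9999

0.9999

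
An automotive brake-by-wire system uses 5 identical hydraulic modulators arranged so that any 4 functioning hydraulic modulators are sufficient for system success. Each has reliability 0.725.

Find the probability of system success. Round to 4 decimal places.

0.5802

R = Σ_{i=4}^{5} C(5,i) p^i (1−p)^{5−i} with p = 0.725
C(5,4)·0.725^4·0.275^1 = 0.379887
C(5,5)·0.725^5·0.275^0 = 0.200304
Sum = 0.5802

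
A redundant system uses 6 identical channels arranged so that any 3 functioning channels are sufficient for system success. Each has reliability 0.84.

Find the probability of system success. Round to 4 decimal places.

0.9925

R = Σ_{i=3}^{6} C(6,i) p^i (1−p)^{6−i} with p = 0.84
C(6,3)·0.84^3·0.16^3 = 0.048554
C(6,4)·0.84^4·0.16^2 = 0.191183
C(6,5)·0.84^5·0.16^1 = 0.401483
C(6,6)·0.84^6·0.16^0 = 0.351298
Sum = 0.9925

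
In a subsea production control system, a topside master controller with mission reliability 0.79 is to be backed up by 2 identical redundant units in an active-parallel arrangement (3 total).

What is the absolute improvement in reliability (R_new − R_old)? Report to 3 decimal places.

R_before = 0.79
R_after = 1 − (1 − 0.79)^3 = 0.991
ΔR = 0.991 − 0.79 = 0.201

0.201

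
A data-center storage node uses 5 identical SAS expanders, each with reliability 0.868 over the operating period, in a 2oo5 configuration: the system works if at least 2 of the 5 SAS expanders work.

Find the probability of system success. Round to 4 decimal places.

R = Σ_{i=2}^{5} C(5,i) p^i (1−p)^{5−i} with p = 0.868
C(5,2)·0.868^2·0.132^3 = 0.017329
C(5,3)·0.868^3·0.132^2 = 0.113948
C(5,4)·0.868^4·0.132^1 = 0.374647
C(5,5)·0.868^5·0.132^0 = 0.492718
Sum = 0.9986

0.9986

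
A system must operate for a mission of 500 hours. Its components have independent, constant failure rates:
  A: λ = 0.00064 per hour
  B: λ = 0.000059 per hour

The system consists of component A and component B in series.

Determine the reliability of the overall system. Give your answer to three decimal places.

R(A) = exp(−0.00064 × 500) = 0.72615
R(B) = exp(−0.000059 × 500) = 0.97093
Series (A and B): 0.72615 × 0.97093 = 0.705

0.705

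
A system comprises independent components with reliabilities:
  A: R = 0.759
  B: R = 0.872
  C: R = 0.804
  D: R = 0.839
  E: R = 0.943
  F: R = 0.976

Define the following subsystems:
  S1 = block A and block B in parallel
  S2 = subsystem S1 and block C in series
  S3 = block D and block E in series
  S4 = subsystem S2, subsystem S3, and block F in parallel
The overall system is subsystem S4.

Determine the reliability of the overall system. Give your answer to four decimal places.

0.9989

Parallel (A and B): 1 − (1 − 0.759000)(1 − 0.872000) = 0.969152
Series ([0.969152] and C): 0.969152 × 0.804000 = 0.779198
Series (D and E): 0.839000 × 0.943000 = 0.791177
Parallel ([0.779198], [0.791177], and F): 1 − (1 − 0.779198)(1 − 0.791177)(1 − 0.976000) = 0.9989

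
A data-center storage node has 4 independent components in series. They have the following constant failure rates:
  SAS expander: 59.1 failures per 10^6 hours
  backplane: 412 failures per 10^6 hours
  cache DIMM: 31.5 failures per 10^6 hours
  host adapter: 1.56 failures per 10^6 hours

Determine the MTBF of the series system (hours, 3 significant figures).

Series of exponential components: λ_sys = Σ λ_i
λ_sys = 0.0000591 + 0.000412 + 0.0000315 + 0.00000156 = 5.0416e-04 /h
MTBF = 1 / λ_sys = 1980 h

1980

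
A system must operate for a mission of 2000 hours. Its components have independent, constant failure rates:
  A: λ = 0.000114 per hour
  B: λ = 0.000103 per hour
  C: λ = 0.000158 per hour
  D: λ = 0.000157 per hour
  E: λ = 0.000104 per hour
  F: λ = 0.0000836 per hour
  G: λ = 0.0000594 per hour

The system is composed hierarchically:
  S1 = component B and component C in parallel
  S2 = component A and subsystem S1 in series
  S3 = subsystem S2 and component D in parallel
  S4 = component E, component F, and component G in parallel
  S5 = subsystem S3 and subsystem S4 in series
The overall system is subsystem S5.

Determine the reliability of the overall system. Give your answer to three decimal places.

0.931

R(A) = exp(−0.000114 × 2000) = 0.79612
R(B) = exp(−0.000103 × 2000) = 0.81383
R(C) = exp(−0.000158 × 2000) = 0.72906
R(D) = exp(−0.000157 × 2000) = 0.73052
R(E) = exp(−0.000104 × 2000) = 0.81221
R(F) = exp(−0.0000836 × 2000) = 0.84603
R(G) = exp(−0.0000594 × 2000) = 0.88799
Parallel (B and C): 1 − (1 − 0.81383)(1 − 0.72906) = 0.94956
Series (A and [0.94956]): 0.79612 × 0.94956 = 0.75596
Parallel ([0.75596] and D): 1 − (1 − 0.75596)(1 − 0.73052) = 0.93424
Parallel (E, F, and G): 1 − (1 − 0.81221)(1 − 0.84603)(1 − 0.88799) = 0.99676
Series ([0.93424] and [0.99676]): 0.93424 × 0.99676 = 0.931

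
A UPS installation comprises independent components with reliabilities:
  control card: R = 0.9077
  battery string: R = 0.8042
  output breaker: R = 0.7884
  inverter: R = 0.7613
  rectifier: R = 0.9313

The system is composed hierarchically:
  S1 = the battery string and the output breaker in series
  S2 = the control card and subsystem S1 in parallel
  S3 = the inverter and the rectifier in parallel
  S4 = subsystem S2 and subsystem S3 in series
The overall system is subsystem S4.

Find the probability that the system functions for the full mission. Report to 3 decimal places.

Series (battery string and output breaker): 0.80420 × 0.78840 = 0.63403
Parallel (control card and [0.63403]): 1 − (1 − 0.90770)(1 − 0.63403) = 0.96622
Parallel (inverter and rectifier): 1 − (1 − 0.76130)(1 − 0.93130) = 0.98360
Series ([0.96622] and [0.98360]): 0.96622 × 0.98360 = 0.950

0.950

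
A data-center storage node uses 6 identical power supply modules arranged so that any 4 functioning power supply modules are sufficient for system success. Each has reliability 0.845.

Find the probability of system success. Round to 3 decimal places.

R = Σ_{i=4}^{6} C(6,i) p^i (1−p)^{6−i} with p = 0.845
C(6,4)·0.845^4·0.155^2 = 0.18373
C(6,5)·0.845^5·0.155^1 = 0.40065
C(6,6)·0.845^6·0.155^0 = 0.36403
Sum = 0.948

0.948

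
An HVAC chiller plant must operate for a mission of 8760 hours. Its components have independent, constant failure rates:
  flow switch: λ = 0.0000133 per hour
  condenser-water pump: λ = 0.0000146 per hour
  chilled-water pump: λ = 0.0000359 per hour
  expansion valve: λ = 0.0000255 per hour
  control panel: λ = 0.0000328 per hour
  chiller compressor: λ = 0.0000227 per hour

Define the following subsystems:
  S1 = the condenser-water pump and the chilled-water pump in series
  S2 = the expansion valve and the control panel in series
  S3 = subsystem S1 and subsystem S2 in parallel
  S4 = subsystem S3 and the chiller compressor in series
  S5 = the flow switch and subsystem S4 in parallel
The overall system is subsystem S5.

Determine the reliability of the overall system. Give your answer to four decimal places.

0.9673

R(flow switch) = exp(−0.0000133 × 8760) = 0.890023
R(condenser-water pump) = exp(−0.0000146 × 8760) = 0.879945
R(chilled-water pump) = exp(−0.0000359 × 8760) = 0.730166
R(expansion valve) = exp(−0.0000255 × 8760) = 0.799811
R(control panel) = exp(−0.0000328 × 8760) = 0.750266
R(chiller compressor) = exp(−0.0000227 × 8760) = 0.819671
Series (condenser-water pump and chilled-water pump): 0.879945 × 0.730166 = 0.642506
Series (expansion valve and control panel): 0.799811 × 0.750266 = 0.600071
Parallel ([0.642506] and [0.600071]): 1 − (1 − 0.642506)(1 − 0.600071) = 0.857028
Series ([0.857028] and chiller compressor): 0.857028 × 0.819671 = 0.702481
Parallel (flow switch and [0.702481]): 1 − (1 − 0.890023)(1 − 0.702481) = 0.9673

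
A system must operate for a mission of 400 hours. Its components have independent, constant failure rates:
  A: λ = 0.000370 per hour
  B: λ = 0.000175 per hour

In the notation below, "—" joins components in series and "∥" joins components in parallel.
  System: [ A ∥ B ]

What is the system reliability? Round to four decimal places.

R(A) = exp(−0.000370 × 400) = 0.862431
R(B) = exp(−0.000175 × 400) = 0.932394
Parallel (A and B): 1 − (1 − 0.862431)(1 − 0.932394) = 0.9907

0.9907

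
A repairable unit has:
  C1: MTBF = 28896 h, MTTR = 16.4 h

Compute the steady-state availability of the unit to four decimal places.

A(C1) = MTBF/(MTBF+MTTR) = 28896/(28896+16.4) = 0.9994

0.9994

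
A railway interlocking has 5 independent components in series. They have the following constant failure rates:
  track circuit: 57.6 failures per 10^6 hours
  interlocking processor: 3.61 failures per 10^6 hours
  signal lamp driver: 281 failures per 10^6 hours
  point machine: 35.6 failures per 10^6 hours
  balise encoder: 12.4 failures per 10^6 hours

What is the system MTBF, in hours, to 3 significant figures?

2560

Series of exponential components: λ_sys = Σ λ_i
λ_sys = 0.0000576 + 0.00000361 + 0.000281 + 0.0000356 + 0.0000124 = 3.9021e-04 /h
MTBF = 1 / λ_sys = 2560 h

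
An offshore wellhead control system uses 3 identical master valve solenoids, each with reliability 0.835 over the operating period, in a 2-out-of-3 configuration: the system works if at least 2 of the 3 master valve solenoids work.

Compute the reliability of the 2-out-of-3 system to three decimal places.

R = Σ_{i=2}^{3} C(3,i) p^i (1−p)^{3−i} with p = 0.835
C(3,2)·0.835^2·0.165^1 = 0.34513
C(3,3)·0.835^3·0.165^0 = 0.58218
Sum = 0.927

0.927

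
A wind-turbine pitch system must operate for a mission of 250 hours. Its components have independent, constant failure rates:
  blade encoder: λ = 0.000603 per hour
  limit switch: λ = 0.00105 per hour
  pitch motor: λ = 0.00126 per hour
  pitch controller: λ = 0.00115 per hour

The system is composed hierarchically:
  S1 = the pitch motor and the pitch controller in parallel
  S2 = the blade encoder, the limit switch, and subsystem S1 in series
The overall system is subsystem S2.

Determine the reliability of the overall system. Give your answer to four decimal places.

R(blade encoder) = exp(−0.000603 × 250) = 0.860063
R(limit switch) = exp(−0.00105 × 250) = 0.769126
R(pitch motor) = exp(−0.00126 × 250) = 0.729789
R(pitch controller) = exp(−0.00115 × 250) = 0.750137
Parallel (pitch motor and pitch controller): 1 − (1 − 0.729789)(1 − 0.750137) = 0.932484
Series (blade encoder, limit switch, and [0.932484]): 0.860063 × 0.769126 × 0.932484 = 0.6168

0.6168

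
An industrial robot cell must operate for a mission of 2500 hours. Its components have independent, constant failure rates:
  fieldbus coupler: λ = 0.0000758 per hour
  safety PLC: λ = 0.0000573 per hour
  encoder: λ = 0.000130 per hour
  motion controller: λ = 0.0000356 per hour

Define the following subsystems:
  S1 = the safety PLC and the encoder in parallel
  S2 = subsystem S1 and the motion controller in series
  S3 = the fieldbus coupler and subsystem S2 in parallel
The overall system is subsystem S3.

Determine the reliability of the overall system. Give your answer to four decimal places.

0.9795

R(fieldbus coupler) = exp(−0.0000758 × 2500) = 0.827373
R(safety PLC) = exp(−0.0000573 × 2500) = 0.866537
R(encoder) = exp(−0.000130 × 2500) = 0.722527
R(motion controller) = exp(−0.0000356 × 2500) = 0.914846
Parallel (safety PLC and encoder): 1 − (1 − 0.866537)(1 − 0.722527) = 0.962968
Series ([0.962968] and motion controller): 0.962968 × 0.914846 = 0.880967
Parallel (fieldbus coupler and [0.880967]): 1 − (1 − 0.827373)(1 − 0.880967) = 0.9795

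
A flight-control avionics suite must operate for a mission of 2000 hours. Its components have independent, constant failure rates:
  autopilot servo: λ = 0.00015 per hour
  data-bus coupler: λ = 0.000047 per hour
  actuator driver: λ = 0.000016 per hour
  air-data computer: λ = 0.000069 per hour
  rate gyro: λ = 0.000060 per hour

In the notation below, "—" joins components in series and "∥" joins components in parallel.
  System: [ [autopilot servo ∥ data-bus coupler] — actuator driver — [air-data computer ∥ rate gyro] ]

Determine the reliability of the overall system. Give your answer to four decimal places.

R(autopilot servo) = exp(−0.00015 × 2000) = 0.740818
R(data-bus coupler) = exp(−0.000047 × 2000) = 0.910283
R(actuator driver) = exp(−0.000016 × 2000) = 0.968507
R(air-data computer) = exp(−0.000069 × 2000) = 0.871099
R(rate gyro) = exp(−0.000060 × 2000) = 0.886920
Parallel (autopilot servo and data-bus coupler): 1 − (1 − 0.740818)(1 − 0.910283) = 0.976747
Parallel (air-data computer and rate gyro): 1 − (1 − 0.871099)(1 − 0.886920) = 0.985424
Series ([0.976747], actuator driver, and [0.985424]): 0.976747 × 0.968507 × 0.985424 = 0.9322

0.9322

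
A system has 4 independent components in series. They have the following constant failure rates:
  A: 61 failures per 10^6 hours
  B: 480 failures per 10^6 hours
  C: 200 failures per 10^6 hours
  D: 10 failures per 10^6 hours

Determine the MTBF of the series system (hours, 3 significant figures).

1330

Series of exponential components: λ_sys = Σ λ_i
λ_sys = 0.000061 + 0.00048 + 0.00020 + 0.000010 = 7.5100e-04 /h
MTBF = 1 / λ_sys = 1330 h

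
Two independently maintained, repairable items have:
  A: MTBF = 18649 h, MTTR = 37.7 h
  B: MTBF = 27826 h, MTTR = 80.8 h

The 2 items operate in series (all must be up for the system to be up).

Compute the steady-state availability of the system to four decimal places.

0.9951

A(A) = MTBF/(MTBF+MTTR) = 18649/(18649+37.7) = 0.997983
A(B) = MTBF/(MTBF+MTTR) = 27826/(27826+80.8) = 0.997105
Series availability: 0.997983 × 0.997105 = 0.9951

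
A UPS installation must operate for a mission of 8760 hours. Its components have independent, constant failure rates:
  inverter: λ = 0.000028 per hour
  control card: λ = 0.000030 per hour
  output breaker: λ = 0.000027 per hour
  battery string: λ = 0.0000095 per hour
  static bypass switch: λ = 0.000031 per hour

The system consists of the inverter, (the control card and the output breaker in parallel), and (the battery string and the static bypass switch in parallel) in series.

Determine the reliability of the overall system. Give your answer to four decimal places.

0.7303

R(inverter) = exp(−0.000028 × 8760) = 0.782485
R(control card) = exp(−0.000030 × 8760) = 0.768896
R(output breaker) = exp(−0.000027 × 8760) = 0.789370
R(battery string) = exp(−0.0000095 × 8760) = 0.920149
R(static bypass switch) = exp(−0.000031 × 8760) = 0.762190
Parallel (control card and output breaker): 1 − (1 − 0.768896)(1 − 0.789370) = 0.951323
Parallel (battery string and static bypass switch): 1 − (1 − 0.920149)(1 − 0.762190) = 0.981011
Series (inverter, [0.951323], and [0.981011]): 0.782485 × 0.951323 × 0.981011 = 0.7303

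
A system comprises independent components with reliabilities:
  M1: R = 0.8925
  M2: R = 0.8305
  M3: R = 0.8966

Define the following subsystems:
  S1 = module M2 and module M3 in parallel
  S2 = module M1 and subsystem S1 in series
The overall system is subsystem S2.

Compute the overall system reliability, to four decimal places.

0.8769

Parallel (M2 and M3): 1 − (1 − 0.830500)(1 − 0.896600) = 0.982474
Series (M1 and [0.982474]): 0.892500 × 0.982474 = 0.8769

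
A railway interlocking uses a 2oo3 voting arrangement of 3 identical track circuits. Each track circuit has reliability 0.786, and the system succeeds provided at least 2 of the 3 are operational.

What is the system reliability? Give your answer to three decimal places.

R = Σ_{i=2}^{3} C(3,i) p^i (1−p)^{3−i} with p = 0.786
C(3,2)·0.786^2·0.214^1 = 0.39663
C(3,3)·0.786^3·0.214^0 = 0.48559
Sum = 0.882

0.882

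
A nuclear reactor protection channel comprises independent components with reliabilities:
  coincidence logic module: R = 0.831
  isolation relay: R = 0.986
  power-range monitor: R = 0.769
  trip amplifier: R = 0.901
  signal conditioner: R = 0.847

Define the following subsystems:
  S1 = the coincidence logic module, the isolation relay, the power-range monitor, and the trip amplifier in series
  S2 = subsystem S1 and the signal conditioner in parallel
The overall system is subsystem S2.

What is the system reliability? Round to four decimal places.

Series (coincidence logic module, isolation relay, power-range monitor, and trip amplifier): 0.831000 × 0.986000 × 0.769000 × 0.901000 = 0.567713
Parallel ([0.567713] and signal conditioner): 1 − (1 − 0.567713)(1 − 0.847000) = 0.9339

0.9339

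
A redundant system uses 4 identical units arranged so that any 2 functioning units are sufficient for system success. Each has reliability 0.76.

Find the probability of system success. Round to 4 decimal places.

0.9547

R = Σ_{i=2}^{4} C(4,i) p^i (1−p)^{4−i} with p = 0.76
C(4,2)·0.76^2·0.24^2 = 0.199619
C(4,3)·0.76^3·0.24^1 = 0.421417
C(4,4)·0.76^4·0.24^0 = 0.333622
Sum = 0.9547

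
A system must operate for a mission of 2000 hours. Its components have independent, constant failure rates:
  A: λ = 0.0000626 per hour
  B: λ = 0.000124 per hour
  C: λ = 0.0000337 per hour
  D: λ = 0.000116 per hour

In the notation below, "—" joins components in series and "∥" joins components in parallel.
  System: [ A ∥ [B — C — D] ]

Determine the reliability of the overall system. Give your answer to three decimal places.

R(A) = exp(−0.0000626 × 2000) = 0.88232
R(B) = exp(−0.000124 × 2000) = 0.78036
R(C) = exp(−0.0000337 × 2000) = 0.93482
R(D) = exp(−0.000116 × 2000) = 0.79295
Series (B, C, and D): 0.78036 × 0.93482 × 0.79295 = 0.57845
Parallel (A and [0.57845]): 1 − (1 − 0.88232)(1 − 0.57845) = 0.950

0.950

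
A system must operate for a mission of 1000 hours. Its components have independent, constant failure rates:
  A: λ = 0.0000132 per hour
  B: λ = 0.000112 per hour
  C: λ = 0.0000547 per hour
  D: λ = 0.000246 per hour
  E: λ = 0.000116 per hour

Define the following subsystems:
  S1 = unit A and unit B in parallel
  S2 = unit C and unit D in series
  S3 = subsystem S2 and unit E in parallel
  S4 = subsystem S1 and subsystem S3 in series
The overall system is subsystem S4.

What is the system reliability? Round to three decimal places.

R(A) = exp(−0.0000132 × 1000) = 0.98689
R(B) = exp(−0.000112 × 1000) = 0.89404
R(C) = exp(−0.0000547 × 1000) = 0.94677
R(D) = exp(−0.000246 × 1000) = 0.78192
R(E) = exp(−0.000116 × 1000) = 0.89048
Parallel (A and B): 1 − (1 − 0.98689)(1 − 0.89404) = 0.99861
Series (C and D): 0.94677 × 0.78192 = 0.74030
Parallel ([0.74030] and E): 1 − (1 − 0.74030)(1 − 0.89048) = 0.97156
Series ([0.99861] and [0.97156]): 0.99861 × 0.97156 = 0.970

0.970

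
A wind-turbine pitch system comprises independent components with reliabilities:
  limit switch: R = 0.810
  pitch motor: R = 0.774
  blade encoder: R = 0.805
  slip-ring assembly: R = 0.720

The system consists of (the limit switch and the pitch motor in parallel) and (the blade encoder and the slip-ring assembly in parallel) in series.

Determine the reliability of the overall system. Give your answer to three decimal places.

Parallel (limit switch and pitch motor): 1 − (1 − 0.81000)(1 − 0.77400) = 0.95706
Parallel (blade encoder and slip-ring assembly): 1 − (1 − 0.80500)(1 − 0.72000) = 0.94540
Series ([0.95706] and [0.94540]): 0.95706 × 0.94540 = 0.905

0.905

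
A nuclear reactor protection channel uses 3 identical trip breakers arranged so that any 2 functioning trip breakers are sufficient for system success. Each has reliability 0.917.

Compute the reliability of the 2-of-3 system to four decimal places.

R = Σ_{i=2}^{3} C(3,i) p^i (1−p)^{3−i} with p = 0.917
C(3,2)·0.917^2·0.083^1 = 0.209381
C(3,3)·0.917^3·0.083^0 = 0.771095
Sum = 0.9805

0.9805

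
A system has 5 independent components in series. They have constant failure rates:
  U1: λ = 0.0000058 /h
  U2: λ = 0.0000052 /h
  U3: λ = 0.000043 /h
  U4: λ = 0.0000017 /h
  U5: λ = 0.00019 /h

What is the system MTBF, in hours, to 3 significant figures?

Series of exponential components: λ_sys = Σ λ_i
λ_sys = 0.0000058 + 0.0000052 + 0.000043 + 0.0000017 + 0.00019 = 2.4570e-04 /h
MTBF = 1 / λ_sys = 4070 h

4070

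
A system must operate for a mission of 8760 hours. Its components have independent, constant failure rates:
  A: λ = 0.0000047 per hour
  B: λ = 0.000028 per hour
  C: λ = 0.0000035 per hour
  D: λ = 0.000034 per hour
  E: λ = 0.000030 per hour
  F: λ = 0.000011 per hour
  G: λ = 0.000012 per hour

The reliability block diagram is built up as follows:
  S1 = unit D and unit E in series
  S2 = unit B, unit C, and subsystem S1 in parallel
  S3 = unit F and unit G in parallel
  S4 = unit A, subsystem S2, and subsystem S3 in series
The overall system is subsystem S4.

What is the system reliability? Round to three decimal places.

R(A) = exp(−0.0000047 × 8760) = 0.95966
R(B) = exp(−0.000028 × 8760) = 0.78249
R(C) = exp(−0.0000035 × 8760) = 0.96981
R(D) = exp(−0.000034 × 8760) = 0.74242
R(E) = exp(−0.000030 × 8760) = 0.76890
R(F) = exp(−0.000011 × 8760) = 0.90814
R(G) = exp(−0.000012 × 8760) = 0.90022
Series (D and E): 0.74242 × 0.76890 = 0.57085
Parallel (B, C, and [0.57085]): 1 − (1 − 0.78249)(1 − 0.96981)(1 − 0.57085) = 0.99718
Parallel (F and G): 1 − (1 − 0.90814)(1 − 0.90022) = 0.99083
Series (A, [0.99718], and [0.99083]): 0.95966 × 0.99718 × 0.99083 = 0.948

0.948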